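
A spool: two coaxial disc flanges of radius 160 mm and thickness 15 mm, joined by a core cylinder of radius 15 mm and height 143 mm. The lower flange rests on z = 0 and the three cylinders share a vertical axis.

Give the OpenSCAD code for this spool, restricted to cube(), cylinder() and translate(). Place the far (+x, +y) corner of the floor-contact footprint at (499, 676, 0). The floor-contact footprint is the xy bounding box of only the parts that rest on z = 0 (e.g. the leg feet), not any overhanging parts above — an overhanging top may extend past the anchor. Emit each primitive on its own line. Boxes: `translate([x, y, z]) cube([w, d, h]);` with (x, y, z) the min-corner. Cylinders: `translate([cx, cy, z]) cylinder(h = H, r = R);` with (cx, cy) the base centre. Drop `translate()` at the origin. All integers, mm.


translate([339, 516, 0]) cylinder(h = 15, r = 160);
translate([339, 516, 15]) cylinder(h = 143, r = 15);
translate([339, 516, 158]) cylinder(h = 15, r = 160);


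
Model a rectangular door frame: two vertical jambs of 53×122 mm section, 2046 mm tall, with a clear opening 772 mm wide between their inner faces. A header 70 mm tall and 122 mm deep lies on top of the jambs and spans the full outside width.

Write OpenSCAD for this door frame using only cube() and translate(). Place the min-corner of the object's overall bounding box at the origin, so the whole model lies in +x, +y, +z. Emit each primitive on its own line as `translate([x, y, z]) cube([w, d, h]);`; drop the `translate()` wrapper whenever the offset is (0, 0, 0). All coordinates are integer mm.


cube([53, 122, 2046]);
translate([825, 0, 0]) cube([53, 122, 2046]);
translate([0, 0, 2046]) cube([878, 122, 70]);


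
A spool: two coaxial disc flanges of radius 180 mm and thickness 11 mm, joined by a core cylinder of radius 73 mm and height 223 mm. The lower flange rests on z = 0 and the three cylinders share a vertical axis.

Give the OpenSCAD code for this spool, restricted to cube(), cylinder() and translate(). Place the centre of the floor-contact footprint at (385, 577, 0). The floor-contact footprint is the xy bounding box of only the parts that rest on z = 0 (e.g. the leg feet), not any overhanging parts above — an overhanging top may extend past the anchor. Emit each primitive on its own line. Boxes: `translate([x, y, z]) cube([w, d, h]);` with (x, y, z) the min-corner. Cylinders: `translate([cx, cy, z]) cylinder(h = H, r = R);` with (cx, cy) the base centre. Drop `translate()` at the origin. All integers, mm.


translate([385, 577, 0]) cylinder(h = 11, r = 180);
translate([385, 577, 11]) cylinder(h = 223, r = 73);
translate([385, 577, 234]) cylinder(h = 11, r = 180);


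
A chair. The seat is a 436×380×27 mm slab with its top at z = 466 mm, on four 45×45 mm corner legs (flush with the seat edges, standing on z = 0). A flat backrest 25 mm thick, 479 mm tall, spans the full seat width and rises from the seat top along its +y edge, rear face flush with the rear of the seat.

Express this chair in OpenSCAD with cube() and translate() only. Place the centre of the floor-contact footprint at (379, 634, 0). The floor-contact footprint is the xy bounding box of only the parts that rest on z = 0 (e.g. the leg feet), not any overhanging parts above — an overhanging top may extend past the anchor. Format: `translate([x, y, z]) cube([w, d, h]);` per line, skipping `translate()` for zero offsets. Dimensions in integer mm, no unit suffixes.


translate([161, 444, 439]) cube([436, 380, 27]);
translate([161, 444, 0]) cube([45, 45, 439]);
translate([552, 444, 0]) cube([45, 45, 439]);
translate([161, 779, 0]) cube([45, 45, 439]);
translate([552, 779, 0]) cube([45, 45, 439]);
translate([161, 799, 466]) cube([436, 25, 479]);


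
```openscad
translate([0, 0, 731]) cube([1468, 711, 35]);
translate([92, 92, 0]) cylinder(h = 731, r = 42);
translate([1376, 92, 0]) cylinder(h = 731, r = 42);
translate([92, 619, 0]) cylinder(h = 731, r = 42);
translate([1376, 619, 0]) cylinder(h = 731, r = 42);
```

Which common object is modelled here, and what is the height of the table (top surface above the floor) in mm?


A table. The table height is 766 mm.

A 1468×711×35 slab sits at z = 731 on four Ø84 mm round legs — a table. The top surface is at 731 + 35 = 766 mm.


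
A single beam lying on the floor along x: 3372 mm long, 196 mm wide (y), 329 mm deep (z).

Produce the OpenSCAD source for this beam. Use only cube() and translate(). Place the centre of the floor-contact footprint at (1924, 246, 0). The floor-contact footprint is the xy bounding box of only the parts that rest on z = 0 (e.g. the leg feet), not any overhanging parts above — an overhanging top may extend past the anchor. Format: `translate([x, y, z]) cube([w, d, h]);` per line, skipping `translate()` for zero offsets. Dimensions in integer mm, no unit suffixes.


translate([238, 148, 0]) cube([3372, 196, 329]);


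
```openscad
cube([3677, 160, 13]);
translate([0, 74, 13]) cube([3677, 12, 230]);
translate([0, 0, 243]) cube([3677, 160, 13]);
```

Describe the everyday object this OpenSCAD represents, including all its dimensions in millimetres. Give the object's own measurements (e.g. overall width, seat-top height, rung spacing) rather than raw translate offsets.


An I-beam lying along x, 3677 mm long. Overall section height 256 mm. Two flanges 160 mm wide (y) and 13 mm thick, one on the floor and one at the top; a web 12 mm thick runs between them, centred on the flange width.


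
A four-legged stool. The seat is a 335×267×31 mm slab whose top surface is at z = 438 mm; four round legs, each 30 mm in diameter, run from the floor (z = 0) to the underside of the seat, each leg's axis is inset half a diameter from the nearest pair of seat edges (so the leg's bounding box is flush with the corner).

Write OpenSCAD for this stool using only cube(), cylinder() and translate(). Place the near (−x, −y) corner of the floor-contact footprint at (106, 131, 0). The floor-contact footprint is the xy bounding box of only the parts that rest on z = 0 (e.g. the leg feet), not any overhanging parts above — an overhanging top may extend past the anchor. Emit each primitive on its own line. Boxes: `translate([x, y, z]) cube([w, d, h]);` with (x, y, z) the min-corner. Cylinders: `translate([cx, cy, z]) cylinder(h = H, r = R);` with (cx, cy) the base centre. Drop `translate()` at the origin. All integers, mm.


translate([106, 131, 407]) cube([335, 267, 31]);
translate([121, 146, 0]) cylinder(h = 407, r = 15);
translate([426, 146, 0]) cylinder(h = 407, r = 15);
translate([121, 383, 0]) cylinder(h = 407, r = 15);
translate([426, 383, 0]) cylinder(h = 407, r = 15);


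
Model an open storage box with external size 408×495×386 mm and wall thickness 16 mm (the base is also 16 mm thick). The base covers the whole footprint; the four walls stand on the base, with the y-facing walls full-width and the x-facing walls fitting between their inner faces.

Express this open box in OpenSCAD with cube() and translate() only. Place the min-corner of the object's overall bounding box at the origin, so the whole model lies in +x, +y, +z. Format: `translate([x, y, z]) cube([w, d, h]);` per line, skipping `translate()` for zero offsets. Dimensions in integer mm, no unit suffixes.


cube([408, 495, 16]);
translate([0, 0, 16]) cube([408, 16, 370]);
translate([0, 479, 16]) cube([408, 16, 370]);
translate([0, 16, 16]) cube([16, 463, 370]);
translate([392, 16, 16]) cube([16, 463, 370]);


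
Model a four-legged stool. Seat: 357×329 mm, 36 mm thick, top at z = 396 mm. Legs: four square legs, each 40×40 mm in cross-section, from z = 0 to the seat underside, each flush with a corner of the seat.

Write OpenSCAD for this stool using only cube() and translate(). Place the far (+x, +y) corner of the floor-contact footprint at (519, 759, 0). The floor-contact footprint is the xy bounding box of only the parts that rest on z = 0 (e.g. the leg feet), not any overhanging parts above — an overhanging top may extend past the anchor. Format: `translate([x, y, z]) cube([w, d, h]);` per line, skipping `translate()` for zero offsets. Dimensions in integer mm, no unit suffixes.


// leg_h = 396 - 36 = 360
translate([162, 430, 360]) cube([357, 329, 36]);
translate([162, 430, 0]) cube([40, 40, 360]);
translate([479, 430, 0]) cube([40, 40, 360]);
translate([162, 719, 0]) cube([40, 40, 360]);
translate([479, 719, 0]) cube([40, 40, 360]);


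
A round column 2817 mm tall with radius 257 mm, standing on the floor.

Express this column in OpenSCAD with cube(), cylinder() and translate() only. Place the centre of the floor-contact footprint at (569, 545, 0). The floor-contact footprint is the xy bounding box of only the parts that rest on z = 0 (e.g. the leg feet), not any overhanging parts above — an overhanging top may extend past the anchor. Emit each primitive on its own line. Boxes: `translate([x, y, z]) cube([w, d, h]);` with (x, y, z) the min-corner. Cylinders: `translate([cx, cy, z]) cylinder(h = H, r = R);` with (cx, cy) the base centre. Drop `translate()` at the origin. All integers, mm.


translate([569, 545, 0]) cylinder(h = 2817, r = 257);


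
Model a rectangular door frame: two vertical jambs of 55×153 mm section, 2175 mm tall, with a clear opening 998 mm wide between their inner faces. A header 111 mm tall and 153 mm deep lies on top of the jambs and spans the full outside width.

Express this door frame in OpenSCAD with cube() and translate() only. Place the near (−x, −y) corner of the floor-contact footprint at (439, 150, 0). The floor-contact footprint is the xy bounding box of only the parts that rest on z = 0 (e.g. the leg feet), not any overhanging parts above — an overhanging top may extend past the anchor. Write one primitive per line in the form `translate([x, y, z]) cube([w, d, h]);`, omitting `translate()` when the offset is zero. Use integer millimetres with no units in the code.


translate([439, 150, 0]) cube([55, 153, 2175]);
translate([1492, 150, 0]) cube([55, 153, 2175]);
translate([439, 150, 2175]) cube([1108, 153, 111]);


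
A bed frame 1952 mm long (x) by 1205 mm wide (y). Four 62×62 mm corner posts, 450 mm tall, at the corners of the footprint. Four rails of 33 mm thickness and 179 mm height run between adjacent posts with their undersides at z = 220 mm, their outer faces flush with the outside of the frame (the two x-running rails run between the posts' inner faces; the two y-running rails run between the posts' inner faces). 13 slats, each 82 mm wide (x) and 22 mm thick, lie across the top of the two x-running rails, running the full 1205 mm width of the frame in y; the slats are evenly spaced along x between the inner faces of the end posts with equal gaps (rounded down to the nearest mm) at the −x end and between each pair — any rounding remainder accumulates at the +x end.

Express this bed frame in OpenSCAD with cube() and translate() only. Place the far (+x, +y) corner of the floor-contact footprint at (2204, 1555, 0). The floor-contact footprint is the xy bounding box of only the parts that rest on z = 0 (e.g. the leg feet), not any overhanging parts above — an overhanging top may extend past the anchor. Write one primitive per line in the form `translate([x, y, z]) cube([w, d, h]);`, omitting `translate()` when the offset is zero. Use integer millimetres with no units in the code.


// slat z = rail_z + rail_h = 220 + 179 = 399
// slat gap = ⌊(1828 − 13·82) / 14⌋ = 54
translate([252, 350, 0]) cube([62, 62, 450]);
translate([252, 1493, 0]) cube([62, 62, 450]);
translate([2142, 350, 0]) cube([62, 62, 450]);
translate([2142, 1493, 0]) cube([62, 62, 450]);
translate([314, 350, 220]) cube([1828, 33, 179]);
translate([314, 1522, 220]) cube([1828, 33, 179]);
translate([252, 412, 220]) cube([33, 1081, 179]);
translate([2171, 412, 220]) cube([33, 1081, 179]);
translate([368, 350, 399]) cube([82, 1205, 22]);
translate([504, 350, 399]) cube([82, 1205, 22]);
translate([640, 350, 399]) cube([82, 1205, 22]);
translate([776, 350, 399]) cube([82, 1205, 22]);
translate([912, 350, 399]) cube([82, 1205, 22]);
translate([1048, 350, 399]) cube([82, 1205, 22]);
translate([1184, 350, 399]) cube([82, 1205, 22]);
translate([1320, 350, 399]) cube([82, 1205, 22]);
translate([1456, 350, 399]) cube([82, 1205, 22]);
translate([1592, 350, 399]) cube([82, 1205, 22]);
translate([1728, 350, 399]) cube([82, 1205, 22]);
translate([1864, 350, 399]) cube([82, 1205, 22]);
translate([2000, 350, 399]) cube([82, 1205, 22]);


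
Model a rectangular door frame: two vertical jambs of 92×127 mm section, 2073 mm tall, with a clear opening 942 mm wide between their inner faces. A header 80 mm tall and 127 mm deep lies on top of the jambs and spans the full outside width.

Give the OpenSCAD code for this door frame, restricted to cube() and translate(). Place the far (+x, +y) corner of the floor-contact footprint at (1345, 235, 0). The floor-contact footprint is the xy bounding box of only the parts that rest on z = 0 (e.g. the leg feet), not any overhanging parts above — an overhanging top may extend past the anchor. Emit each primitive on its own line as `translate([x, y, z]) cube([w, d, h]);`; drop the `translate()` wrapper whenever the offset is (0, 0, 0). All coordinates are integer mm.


translate([219, 108, 0]) cube([92, 127, 2073]);
translate([1253, 108, 0]) cube([92, 127, 2073]);
translate([219, 108, 2073]) cube([1126, 127, 80]);


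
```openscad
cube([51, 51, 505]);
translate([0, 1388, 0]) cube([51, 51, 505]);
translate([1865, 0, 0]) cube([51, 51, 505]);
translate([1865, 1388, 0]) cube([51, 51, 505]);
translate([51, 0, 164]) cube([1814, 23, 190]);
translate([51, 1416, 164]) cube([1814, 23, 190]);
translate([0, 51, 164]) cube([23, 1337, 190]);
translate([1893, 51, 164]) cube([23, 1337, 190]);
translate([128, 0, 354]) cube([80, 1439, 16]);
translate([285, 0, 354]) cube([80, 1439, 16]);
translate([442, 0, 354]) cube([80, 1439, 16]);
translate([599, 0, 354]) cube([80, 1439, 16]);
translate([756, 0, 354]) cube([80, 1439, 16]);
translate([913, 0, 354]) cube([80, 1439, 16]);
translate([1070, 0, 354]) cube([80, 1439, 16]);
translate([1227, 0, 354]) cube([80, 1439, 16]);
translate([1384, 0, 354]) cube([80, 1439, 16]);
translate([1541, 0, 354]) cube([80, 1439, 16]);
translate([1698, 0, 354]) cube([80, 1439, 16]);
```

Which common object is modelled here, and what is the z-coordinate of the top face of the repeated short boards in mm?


A bed frame. The slat-top height is 370 mm.

Four posts, four rails, and a row of slats — a bed frame. Slats sit on the rails at z = 164 + 190 = 354; with slat thickness 16, the top is 370 mm.


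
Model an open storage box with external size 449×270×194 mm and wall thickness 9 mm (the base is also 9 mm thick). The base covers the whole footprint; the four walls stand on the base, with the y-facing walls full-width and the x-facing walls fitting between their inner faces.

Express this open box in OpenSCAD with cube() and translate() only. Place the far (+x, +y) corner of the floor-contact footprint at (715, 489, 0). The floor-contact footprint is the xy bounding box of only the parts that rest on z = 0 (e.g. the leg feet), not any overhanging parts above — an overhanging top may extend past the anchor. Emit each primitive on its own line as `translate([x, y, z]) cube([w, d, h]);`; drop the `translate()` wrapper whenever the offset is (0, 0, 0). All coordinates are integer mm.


translate([266, 219, 0]) cube([449, 270, 9]);
translate([266, 219, 9]) cube([449, 9, 185]);
translate([266, 480, 9]) cube([449, 9, 185]);
translate([266, 228, 9]) cube([9, 252, 185]);
translate([706, 228, 9]) cube([9, 252, 185]);


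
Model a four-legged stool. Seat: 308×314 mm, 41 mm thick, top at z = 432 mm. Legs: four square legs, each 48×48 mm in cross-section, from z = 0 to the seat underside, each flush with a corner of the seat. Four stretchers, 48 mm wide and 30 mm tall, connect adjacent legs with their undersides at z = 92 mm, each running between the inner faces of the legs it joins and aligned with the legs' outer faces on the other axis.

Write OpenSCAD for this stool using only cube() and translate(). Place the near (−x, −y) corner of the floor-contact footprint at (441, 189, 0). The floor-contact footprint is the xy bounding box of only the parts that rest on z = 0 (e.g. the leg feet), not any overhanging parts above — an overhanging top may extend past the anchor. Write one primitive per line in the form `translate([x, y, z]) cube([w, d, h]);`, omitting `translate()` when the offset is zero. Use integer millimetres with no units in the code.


translate([441, 189, 391]) cube([308, 314, 41]);
translate([441, 189, 0]) cube([48, 48, 391]);
translate([701, 189, 0]) cube([48, 48, 391]);
translate([441, 455, 0]) cube([48, 48, 391]);
translate([701, 455, 0]) cube([48, 48, 391]);
translate([489, 189, 92]) cube([212, 48, 30]);
translate([489, 455, 92]) cube([212, 48, 30]);
translate([441, 237, 92]) cube([48, 218, 30]);
translate([701, 237, 92]) cube([48, 218, 30]);


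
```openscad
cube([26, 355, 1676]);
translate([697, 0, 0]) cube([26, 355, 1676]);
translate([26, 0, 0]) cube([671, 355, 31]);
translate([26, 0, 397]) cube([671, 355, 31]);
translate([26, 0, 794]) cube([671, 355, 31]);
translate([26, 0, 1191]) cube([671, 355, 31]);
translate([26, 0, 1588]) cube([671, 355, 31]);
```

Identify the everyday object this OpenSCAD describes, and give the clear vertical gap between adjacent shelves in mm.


A bookshelf. The clear shelf gap is 366 mm.

Two tall side panels with 5 horizontal boards between them — a bookshelf. The first two shelf undersides are at z = 0 and z = 397; with shelf thickness 31, the clear gap is 397 − 0 − 31 = 366 mm.


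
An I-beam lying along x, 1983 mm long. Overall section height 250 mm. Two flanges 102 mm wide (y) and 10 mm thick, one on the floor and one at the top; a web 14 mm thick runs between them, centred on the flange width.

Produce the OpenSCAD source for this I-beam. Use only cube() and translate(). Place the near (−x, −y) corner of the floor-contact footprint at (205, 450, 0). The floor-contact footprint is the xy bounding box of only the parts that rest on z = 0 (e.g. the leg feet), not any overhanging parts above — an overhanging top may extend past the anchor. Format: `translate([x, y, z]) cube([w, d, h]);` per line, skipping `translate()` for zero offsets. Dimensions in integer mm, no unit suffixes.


translate([205, 450, 0]) cube([1983, 102, 10]);
translate([205, 494, 10]) cube([1983, 14, 230]);
translate([205, 450, 240]) cube([1983, 102, 10]);


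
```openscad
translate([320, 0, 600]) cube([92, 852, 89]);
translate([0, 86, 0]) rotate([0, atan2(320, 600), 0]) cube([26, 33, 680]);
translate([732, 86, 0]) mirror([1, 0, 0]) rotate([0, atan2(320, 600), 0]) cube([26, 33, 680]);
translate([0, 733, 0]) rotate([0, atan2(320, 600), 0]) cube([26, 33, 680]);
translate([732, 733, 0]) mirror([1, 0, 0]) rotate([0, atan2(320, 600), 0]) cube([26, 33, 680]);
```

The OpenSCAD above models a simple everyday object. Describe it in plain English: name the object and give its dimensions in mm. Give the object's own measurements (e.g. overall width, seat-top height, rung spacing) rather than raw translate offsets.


A sawhorse. A 92×852×89 mm beam (x, y, z) sits on two A-frame leg pairs. Each pair is two raked legs of 26×33 mm section (33 mm along y) splaying symmetrically in x. Each leg rises 600 mm vertically over 320 mm of horizontal reach and is 680 mm long along its own axis. Every leg's outer bottom edge rests on the floor and its outer top edge meets a bottom edge of the beam — the left legs (tilting toward +x) meet the beam's −x bottom edge, the right legs (their mirror images, tilting toward −x) meet its +x bottom edge — so the leg tops tuck under the beam, the beam's underside is 600 mm above the floor, and the feet are 732 mm apart outside-to-outside with the beam centred between them. The two leg pairs are set in 86 mm from either end of the beam.


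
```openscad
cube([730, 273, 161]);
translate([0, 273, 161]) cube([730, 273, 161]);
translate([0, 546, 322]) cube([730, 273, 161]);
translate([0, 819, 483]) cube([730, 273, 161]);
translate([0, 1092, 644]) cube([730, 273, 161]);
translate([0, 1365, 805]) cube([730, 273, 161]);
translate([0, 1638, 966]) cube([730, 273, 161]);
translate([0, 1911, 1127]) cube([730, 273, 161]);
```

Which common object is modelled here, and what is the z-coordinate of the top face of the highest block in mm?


A staircase. The total rise is 1288 mm.

8 identical blocks, each offset up and back from the previous — a staircase. Each step is 161 mm tall and there are 8 of them, so the total rise is 8 × 161 = 1288 mm.


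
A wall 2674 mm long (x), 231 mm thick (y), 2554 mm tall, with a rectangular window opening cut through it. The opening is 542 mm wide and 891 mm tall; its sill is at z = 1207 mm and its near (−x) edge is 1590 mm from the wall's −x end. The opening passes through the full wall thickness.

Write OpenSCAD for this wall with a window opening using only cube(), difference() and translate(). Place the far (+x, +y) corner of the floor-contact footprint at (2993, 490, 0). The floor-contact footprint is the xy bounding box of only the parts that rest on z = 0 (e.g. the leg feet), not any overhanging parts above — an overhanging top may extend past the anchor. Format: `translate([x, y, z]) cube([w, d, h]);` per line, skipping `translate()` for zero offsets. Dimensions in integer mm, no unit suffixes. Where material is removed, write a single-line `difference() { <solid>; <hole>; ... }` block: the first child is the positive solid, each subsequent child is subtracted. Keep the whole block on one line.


difference() { translate([319, 259, 0]) cube([2674, 231, 2554]); translate([1909, 259, 1207]) cube([542, 231, 891]); }


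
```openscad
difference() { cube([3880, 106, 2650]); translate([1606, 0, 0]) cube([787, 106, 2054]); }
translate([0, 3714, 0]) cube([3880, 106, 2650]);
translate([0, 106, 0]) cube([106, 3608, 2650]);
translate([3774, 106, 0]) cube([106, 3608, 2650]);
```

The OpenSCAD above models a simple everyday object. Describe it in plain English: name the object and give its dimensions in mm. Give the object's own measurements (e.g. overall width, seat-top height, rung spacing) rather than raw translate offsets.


A single room: four walls, each 2650 mm tall and 106 mm thick, enclosing an outside footprint 3880×3820 mm (x × y), no floor or roof. The front and back walls (−y and +y sides) run the full x-width; the side walls fit between their inner faces. A door opening 787 mm wide and 2054 mm tall is cut through the front wall from the floor up, its −x edge 1606 mm from the wall's −x end.


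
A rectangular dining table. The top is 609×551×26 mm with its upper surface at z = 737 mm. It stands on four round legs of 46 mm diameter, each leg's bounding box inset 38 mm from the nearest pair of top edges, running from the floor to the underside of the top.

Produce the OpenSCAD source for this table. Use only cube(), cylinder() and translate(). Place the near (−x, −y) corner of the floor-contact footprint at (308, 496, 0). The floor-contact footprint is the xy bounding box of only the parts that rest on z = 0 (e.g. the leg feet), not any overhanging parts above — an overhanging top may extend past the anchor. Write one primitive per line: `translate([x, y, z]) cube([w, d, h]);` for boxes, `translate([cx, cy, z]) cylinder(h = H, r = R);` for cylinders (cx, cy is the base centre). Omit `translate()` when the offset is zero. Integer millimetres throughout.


// leg_h = 737 - 26 = 711
translate([270, 458, 711]) cube([609, 551, 26]);
translate([331, 519, 0]) cylinder(h = 711, r = 23);
translate([818, 519, 0]) cylinder(h = 711, r = 23);
translate([331, 948, 0]) cylinder(h = 711, r = 23);
translate([818, 948, 0]) cylinder(h = 711, r = 23);


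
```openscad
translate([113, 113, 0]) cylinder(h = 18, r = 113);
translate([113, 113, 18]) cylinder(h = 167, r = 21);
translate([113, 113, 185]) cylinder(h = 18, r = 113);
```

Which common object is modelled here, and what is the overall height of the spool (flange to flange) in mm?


A spool. The overall height is 203 mm.

Three coaxial cylinders, large–small–large — a spool. Two 18 mm flanges and a 167 mm core give 18 + 167 + 18 = 203 mm.


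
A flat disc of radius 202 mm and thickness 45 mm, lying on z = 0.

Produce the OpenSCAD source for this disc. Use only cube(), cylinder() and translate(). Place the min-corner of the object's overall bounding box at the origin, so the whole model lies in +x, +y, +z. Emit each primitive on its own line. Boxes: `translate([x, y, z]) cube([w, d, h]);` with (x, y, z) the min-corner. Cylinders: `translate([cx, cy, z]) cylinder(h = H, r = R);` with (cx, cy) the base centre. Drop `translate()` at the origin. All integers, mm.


translate([202, 202, 0]) cylinder(h = 45, r = 202);


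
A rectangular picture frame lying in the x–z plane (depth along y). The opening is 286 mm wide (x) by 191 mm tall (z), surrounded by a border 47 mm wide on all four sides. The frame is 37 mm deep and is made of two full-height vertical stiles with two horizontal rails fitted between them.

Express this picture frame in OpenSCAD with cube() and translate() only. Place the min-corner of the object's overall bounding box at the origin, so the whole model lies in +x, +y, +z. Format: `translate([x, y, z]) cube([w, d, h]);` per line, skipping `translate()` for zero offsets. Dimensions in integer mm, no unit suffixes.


cube([47, 37, 285]);
translate([333, 0, 0]) cube([47, 37, 285]);
translate([47, 0, 0]) cube([286, 37, 47]);
translate([47, 0, 238]) cube([286, 37, 47]);


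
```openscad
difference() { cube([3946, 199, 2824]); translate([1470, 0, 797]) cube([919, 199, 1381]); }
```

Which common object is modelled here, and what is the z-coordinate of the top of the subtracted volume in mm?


A wall with a window opening. The window head height is 2178 mm.

A wall with a rectangular opening subtracted — a window. Sill at z = 797, opening 1381 mm tall, so the head is at 797 + 1381 = 2178 mm.


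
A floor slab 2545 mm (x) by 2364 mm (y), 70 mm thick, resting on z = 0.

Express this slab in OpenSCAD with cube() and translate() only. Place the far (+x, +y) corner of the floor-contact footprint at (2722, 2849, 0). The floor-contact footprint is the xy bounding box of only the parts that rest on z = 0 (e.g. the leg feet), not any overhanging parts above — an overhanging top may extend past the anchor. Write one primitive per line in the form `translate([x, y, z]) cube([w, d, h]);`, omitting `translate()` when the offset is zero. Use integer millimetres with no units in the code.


translate([177, 485, 0]) cube([2545, 2364, 70]);


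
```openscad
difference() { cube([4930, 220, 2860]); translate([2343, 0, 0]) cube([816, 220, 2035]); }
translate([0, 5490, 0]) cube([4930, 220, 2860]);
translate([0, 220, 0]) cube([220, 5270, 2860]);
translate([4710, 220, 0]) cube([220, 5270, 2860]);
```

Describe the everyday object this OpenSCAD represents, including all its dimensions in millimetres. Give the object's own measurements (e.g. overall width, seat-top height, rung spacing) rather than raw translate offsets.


A single room: four walls, each 2860 mm tall and 220 mm thick, enclosing an outside footprint 4930×5710 mm (x × y), no floor or roof. The front and back walls (−y and +y sides) run the full x-width; the side walls fit between their inner faces. A door opening 816 mm wide and 2035 mm tall is cut through the front wall from the floor up, its −x edge 2343 mm from the wall's −x end.


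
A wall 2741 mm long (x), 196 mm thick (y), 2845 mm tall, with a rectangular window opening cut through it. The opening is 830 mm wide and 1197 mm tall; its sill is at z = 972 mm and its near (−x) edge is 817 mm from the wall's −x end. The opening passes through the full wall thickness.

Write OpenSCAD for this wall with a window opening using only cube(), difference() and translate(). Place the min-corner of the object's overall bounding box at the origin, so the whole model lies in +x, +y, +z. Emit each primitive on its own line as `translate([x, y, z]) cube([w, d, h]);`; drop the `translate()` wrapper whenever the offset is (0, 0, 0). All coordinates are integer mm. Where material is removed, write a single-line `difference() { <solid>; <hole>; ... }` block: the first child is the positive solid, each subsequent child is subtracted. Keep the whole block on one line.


difference() { cube([2741, 196, 2845]); translate([817, 0, 972]) cube([830, 196, 1197]); }


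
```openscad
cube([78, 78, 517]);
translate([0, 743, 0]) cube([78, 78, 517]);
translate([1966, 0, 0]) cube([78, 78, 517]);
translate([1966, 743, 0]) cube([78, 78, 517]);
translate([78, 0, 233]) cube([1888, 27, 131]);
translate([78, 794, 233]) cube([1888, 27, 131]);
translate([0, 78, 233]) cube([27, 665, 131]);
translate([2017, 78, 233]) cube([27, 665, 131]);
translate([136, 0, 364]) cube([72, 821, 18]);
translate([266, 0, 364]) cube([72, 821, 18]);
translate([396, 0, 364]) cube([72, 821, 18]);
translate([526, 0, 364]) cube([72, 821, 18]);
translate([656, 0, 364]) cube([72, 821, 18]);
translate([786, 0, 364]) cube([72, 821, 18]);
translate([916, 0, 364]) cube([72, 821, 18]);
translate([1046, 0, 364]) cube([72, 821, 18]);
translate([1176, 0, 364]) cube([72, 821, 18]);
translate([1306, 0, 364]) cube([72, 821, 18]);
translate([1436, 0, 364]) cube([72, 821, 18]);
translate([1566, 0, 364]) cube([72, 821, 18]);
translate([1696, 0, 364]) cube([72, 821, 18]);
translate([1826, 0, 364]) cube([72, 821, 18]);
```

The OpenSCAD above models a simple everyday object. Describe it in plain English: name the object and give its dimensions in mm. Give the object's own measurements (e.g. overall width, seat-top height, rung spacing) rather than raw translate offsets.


A bed frame 2044 mm long (x) by 821 mm wide (y). Four 78×78 mm corner posts, 517 mm tall, at the corners of the footprint. Four rails of 27 mm thickness and 131 mm height run between adjacent posts with their undersides at z = 233 mm, their outer faces flush with the outside of the frame (the two x-running rails run between the posts' inner faces; the two y-running rails run between the posts' inner faces). 14 slats, each 72 mm wide (x) and 18 mm thick, lie across the top of the two x-running rails, running the full 821 mm width of the frame in y; along x they sit between the end posts with a 58 mm gap after the −x posts and between neighbouring slats, leaving 68 mm before the +x posts.


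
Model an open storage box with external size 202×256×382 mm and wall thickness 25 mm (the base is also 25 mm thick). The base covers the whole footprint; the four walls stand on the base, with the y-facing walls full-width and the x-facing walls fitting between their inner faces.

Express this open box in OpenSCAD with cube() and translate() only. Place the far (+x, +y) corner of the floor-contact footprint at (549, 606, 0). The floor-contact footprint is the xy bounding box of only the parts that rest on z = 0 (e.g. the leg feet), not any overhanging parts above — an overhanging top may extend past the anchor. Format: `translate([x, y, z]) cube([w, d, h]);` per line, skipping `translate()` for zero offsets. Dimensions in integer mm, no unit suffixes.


translate([347, 350, 0]) cube([202, 256, 25]);
translate([347, 350, 25]) cube([202, 25, 357]);
translate([347, 581, 25]) cube([202, 25, 357]);
translate([347, 375, 25]) cube([25, 206, 357]);
translate([524, 375, 25]) cube([25, 206, 357]);


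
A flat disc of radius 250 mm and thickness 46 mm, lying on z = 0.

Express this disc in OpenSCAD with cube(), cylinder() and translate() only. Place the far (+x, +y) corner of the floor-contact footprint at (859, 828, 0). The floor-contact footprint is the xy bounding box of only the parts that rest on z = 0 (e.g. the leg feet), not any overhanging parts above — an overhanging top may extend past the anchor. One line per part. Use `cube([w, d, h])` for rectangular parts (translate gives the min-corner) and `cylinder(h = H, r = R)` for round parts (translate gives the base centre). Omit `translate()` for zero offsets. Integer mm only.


translate([609, 578, 0]) cylinder(h = 46, r = 250);


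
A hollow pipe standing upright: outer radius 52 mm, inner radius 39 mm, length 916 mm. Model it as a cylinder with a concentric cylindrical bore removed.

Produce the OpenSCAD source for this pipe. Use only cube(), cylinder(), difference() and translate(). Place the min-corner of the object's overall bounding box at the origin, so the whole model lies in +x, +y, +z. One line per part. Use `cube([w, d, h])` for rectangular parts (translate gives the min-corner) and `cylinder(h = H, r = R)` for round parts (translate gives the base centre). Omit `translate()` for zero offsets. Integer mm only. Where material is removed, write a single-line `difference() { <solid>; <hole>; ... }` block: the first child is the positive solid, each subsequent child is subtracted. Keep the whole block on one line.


difference() { translate([52, 52, 0]) cylinder(h = 916, r = 52); translate([52, 52, 0]) cylinder(h = 916, r = 39); }


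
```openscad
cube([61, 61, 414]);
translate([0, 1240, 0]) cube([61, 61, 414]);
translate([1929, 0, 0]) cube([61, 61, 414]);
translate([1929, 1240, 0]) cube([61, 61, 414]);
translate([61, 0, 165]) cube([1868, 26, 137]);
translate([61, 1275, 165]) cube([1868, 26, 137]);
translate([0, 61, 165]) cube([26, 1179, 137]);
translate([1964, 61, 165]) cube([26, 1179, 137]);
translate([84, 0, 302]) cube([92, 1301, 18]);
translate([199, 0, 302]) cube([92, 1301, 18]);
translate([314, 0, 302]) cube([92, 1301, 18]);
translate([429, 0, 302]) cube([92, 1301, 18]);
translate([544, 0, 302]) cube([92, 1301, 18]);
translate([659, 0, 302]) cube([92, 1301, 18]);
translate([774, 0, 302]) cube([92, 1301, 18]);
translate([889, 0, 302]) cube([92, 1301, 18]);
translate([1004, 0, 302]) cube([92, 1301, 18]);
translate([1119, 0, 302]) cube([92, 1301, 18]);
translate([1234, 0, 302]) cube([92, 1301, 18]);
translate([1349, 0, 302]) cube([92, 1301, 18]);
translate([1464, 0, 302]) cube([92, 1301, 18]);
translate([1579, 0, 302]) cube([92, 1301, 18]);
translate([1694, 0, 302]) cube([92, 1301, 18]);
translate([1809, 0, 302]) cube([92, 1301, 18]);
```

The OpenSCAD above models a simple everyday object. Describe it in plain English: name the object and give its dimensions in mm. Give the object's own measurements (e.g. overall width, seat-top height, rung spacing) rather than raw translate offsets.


A bed frame 1990 mm long (x) by 1301 mm wide (y). Four 61×61 mm corner posts, 414 mm tall, at the corners of the footprint. Four rails of 26 mm thickness and 137 mm height run between adjacent posts with their undersides at z = 165 mm, their outer faces flush with the outside of the frame (the two x-running rails run between the posts' inner faces; the two y-running rails run between the posts' inner faces). 16 slats, each 92 mm wide (x) and 18 mm thick, lie across the top of the two x-running rails, running the full 1301 mm width of the frame in y; along x they sit between the end posts with a 23 mm gap after the −x posts and between neighbouring slats, leaving 28 mm before the +x posts.


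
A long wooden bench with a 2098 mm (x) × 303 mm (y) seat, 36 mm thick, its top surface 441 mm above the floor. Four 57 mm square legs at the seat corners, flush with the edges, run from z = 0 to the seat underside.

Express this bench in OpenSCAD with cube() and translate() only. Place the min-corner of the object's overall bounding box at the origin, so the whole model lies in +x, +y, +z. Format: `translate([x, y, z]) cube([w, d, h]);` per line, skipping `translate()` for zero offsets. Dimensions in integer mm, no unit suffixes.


translate([0, 0, 405]) cube([2098, 303, 36]);
cube([57, 57, 405]);
translate([0, 246, 0]) cube([57, 57, 405]);
translate([2041, 0, 0]) cube([57, 57, 405]);
translate([2041, 246, 0]) cube([57, 57, 405]);


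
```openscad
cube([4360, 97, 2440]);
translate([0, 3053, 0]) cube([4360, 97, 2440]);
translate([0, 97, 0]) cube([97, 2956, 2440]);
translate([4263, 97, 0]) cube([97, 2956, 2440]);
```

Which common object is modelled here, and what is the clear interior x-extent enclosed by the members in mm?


A house (or room) frame. The interior width is 4166 mm.

Four 2440 mm walls enclosing a rectangle with no floor or roof — a room or house frame. Outside width is 4360 mm and wall thickness is 97 mm, so the interior width is 4360 − 2 × 97 = 4166 mm.


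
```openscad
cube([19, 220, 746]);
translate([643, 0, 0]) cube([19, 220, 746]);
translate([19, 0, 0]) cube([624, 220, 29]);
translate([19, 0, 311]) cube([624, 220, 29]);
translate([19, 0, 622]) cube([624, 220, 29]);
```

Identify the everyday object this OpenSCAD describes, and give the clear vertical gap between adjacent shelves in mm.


A bookshelf. The clear shelf gap is 282 mm.

Two tall side panels with 3 horizontal boards between them — a bookshelf. The first two shelf undersides are at z = 0 and z = 311; with shelf thickness 29, the clear gap is 311 − 0 − 29 = 282 mm.


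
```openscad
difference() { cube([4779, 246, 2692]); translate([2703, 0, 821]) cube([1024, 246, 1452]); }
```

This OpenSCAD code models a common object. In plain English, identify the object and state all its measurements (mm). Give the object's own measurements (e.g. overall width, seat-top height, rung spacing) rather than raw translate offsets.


A wall 4779 mm long (x), 246 mm thick (y), 2692 mm tall, with a rectangular window opening cut through it. The opening is 1024 mm wide and 1452 mm tall; its sill is at z = 821 mm and its near (−x) edge is 2703 mm from the wall's −x end. The opening passes through the full wall thickness.


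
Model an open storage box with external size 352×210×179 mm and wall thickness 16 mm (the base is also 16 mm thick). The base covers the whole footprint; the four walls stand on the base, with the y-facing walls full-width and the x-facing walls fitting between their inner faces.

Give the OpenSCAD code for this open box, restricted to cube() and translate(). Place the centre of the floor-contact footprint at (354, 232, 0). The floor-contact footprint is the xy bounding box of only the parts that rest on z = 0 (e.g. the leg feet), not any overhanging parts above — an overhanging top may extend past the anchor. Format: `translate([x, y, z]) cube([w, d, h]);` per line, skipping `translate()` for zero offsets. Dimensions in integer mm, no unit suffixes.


translate([178, 127, 0]) cube([352, 210, 16]);
translate([178, 127, 16]) cube([352, 16, 163]);
translate([178, 321, 16]) cube([352, 16, 163]);
translate([178, 143, 16]) cube([16, 178, 163]);
translate([514, 143, 16]) cube([16, 178, 163]);


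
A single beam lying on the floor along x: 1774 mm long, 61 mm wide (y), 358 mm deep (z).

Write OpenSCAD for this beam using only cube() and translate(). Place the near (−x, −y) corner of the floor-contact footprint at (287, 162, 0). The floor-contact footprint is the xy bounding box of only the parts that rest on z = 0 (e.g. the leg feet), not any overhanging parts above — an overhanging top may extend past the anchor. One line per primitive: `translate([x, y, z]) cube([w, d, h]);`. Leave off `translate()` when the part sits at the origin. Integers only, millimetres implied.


translate([287, 162, 0]) cube([1774, 61, 358]);


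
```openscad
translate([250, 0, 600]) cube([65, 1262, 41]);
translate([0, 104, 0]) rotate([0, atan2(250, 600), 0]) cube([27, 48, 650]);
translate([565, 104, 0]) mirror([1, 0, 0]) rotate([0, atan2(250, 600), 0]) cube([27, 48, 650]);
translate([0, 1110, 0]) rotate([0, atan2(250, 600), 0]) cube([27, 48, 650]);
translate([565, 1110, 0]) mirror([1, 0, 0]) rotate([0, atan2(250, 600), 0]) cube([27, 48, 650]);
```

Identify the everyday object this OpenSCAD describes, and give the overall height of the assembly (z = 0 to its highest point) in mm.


A sawhorse. The overall height is 641 mm.

A beam across two mirrored pairs of raked legs — a sawhorse. The beam's underside is at z = 600 (matching the legs' vertical rise in atan2(250, 600)) and the beam is 41 mm tall, so its top is at 600 + 41 = 641 mm. The raked legs top out at the beam's underside, so that is the highest point.
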